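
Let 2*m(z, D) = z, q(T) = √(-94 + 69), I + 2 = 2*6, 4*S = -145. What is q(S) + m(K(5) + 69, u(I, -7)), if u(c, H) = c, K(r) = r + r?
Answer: 79/2 + 5*I ≈ 39.5 + 5.0*I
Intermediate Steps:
K(r) = 2*r
S = -145/4 (S = (¼)*(-145) = -145/4 ≈ -36.250)
I = 10 (I = -2 + 2*6 = -2 + 12 = 10)
q(T) = 5*I (q(T) = √(-25) = 5*I)
m(z, D) = z/2
q(S) + m(K(5) + 69, u(I, -7)) = 5*I + (2*5 + 69)/2 = 5*I + (10 + 69)/2 = 5*I + (½)*79 = 5*I + 79/2 = 79/2 + 5*I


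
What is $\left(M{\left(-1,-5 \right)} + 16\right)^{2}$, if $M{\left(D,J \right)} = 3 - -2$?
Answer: $441$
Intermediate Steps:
$M{\left(D,J \right)} = 5$ ($M{\left(D,J \right)} = 3 + 2 = 5$)
$\left(M{\left(-1,-5 \right)} + 16\right)^{2} = \left(5 + 16\right)^{2} = 21^{2} = 441$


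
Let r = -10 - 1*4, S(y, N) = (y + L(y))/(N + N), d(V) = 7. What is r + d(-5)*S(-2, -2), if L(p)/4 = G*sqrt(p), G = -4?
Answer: -21/2 + 28*I*sqrt(2) ≈ -10.5 + 39.598*I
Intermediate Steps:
L(p) = -16*sqrt(p) (L(p) = 4*(-4*sqrt(p)) = -16*sqrt(p))
S(y, N) = (y - 16*sqrt(y))/(2*N) (S(y, N) = (y - 16*sqrt(y))/(N + N) = (y - 16*sqrt(y))/((2*N)) = (y - 16*sqrt(y))*(1/(2*N)) = (y - 16*sqrt(y))/(2*N))
r = -14 (r = -10 - 4 = -14)
r + d(-5)*S(-2, -2) = -14 + 7*((1/2)*(-2 - 16*I*sqrt(2))/(-2)) = -14 + 7*((1/2)*(-1/2)*(-2 - 16*I*sqrt(2))) = -14 + 7*(1/2 + 4*I*sqrt(2)) = -14 + (7/2 + 28*I*sqrt(2)) = -21/2 + 28*I*sqrt(2)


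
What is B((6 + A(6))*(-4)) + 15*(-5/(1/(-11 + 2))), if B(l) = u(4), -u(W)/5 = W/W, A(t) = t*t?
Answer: 670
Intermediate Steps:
A(t) = t**2
u(W) = -5 (u(W) = -5*W/W = -5*1 = -5)
B(l) = -5
B((6 + A(6))*(-4)) + 15*(-5/(1/(-11 + 2))) = -5 + 15*(-5/(1/(-11 + 2))) = -5 + 15*(-5/(1/(-9))) = -5 + 15*(-5/(-1/9)) = -5 + 15*(-5*(-9)) = -5 + 15*45 = -5 + 675 = 670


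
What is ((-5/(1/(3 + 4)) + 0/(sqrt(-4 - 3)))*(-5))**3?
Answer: 5359375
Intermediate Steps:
((-5/(1/(3 + 4)) + 0/(sqrt(-4 - 3)))*(-5))**3 = ((-5/(1/7) + 0/(sqrt(-7)))*(-5))**3 = ((-5/1/7 + 0/((I*sqrt(7))))*(-5))**3 = ((-5*7 + 0*(-I*sqrt(7)/7))*(-5))**3 = ((-35 + 0)*(-5))**3 = (-35*(-5))**3 = 175**3 = 5359375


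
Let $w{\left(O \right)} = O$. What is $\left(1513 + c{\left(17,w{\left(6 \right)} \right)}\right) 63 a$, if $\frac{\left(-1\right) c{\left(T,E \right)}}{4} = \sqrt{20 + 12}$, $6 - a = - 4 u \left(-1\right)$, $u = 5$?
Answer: $-1334466 + 14112 \sqrt{2} \approx -1.3145 \cdot 10^{6}$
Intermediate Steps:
$a = -14$ ($a = 6 - \left(-4\right) 5 \left(-1\right) = 6 - \left(-20\right) \left(-1\right) = 6 - 20 = -14$)
$c{\left(T,E \right)} = - 16 \sqrt{2}$ ($c{\left(T,E \right)} = - 4 \sqrt{20 + 12} = - 4 \sqrt{32} = - 4 \cdot 4 \sqrt{2} = - 16 \sqrt{2}$)
$\left(1513 + c{\left(17,w{\left(6 \right)} \right)}\right) 63 a = \left(1513 - 16 \sqrt{2}\right) 63 \left(-14\right) = \left(1513 - 16 \sqrt{2}\right) \left(-882\right) = -1334466 + 14112 \sqrt{2}$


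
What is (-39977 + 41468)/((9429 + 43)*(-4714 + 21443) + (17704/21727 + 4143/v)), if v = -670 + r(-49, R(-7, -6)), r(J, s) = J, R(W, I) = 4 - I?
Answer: 23291974083/2475371074265959 ≈ 9.4095e-6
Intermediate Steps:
v = -719 (v = -670 - 49 = -719)
(-39977 + 41468)/((9429 + 43)*(-4714 + 21443) + (17704/21727 + 4143/v)) = (-39977 + 41468)/((9429 + 43)*(-4714 + 21443) + (17704/21727 + 4143/(-719))) = 1491/(9472*16729 + (17704*(1/21727) + 4143*(-1/719))) = 1491/(158457088 + (17704/21727 - 4143/719)) = 1491/(158457088 - 77285785/15621713) = 1491/(2475371074265959/15621713) = 1491*(15621713/2475371074265959) = 23291974083/2475371074265959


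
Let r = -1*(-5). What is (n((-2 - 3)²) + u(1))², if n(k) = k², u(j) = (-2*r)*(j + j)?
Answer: 366025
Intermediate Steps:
r = 5
u(j) = -20*j (u(j) = (-2*5)*(j + j) = -20*j)
(n((-2 - 3)²) + u(1))² = (((-2 - 3)²)² - 20*1)² = (((-5)²)² - 20)² = (25² - 20)² = (625 - 20)² = 605² = 366025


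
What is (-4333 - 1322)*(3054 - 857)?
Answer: -12424035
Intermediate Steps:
(-4333 - 1322)*(3054 - 857) = -5655*2197 = -12424035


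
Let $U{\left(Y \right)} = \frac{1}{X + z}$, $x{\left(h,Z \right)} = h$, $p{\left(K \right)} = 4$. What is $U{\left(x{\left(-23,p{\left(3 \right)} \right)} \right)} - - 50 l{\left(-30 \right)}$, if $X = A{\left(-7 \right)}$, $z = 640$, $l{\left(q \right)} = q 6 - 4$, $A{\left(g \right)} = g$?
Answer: $- \frac{5823599}{633} \approx -9200.0$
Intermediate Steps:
$l{\left(q \right)} = -4 + 6 q$ ($l{\left(q \right)} = 6 q - 4 = -4 + 6 q$)
$X = -7$
$U{\left(Y \right)} = \frac{1}{633}$ ($U{\left(Y \right)} = \frac{1}{-7 + 640} = \frac{1}{633}$)
$U{\left(x{\left(-23,p{\left(3 \right)} \right)} \right)} - - 50 l{\left(-30 \right)} = \frac{1}{633} - - 50 \left(-4 + 6 \left(-30\right)\right) = \frac{1}{633} - - 50 \left(-4 - 180\right) = \frac{1}{633} - \left(-50\right) \left(-184\right) = \frac{1}{633} - 9200 = - \frac{5823599}{633}$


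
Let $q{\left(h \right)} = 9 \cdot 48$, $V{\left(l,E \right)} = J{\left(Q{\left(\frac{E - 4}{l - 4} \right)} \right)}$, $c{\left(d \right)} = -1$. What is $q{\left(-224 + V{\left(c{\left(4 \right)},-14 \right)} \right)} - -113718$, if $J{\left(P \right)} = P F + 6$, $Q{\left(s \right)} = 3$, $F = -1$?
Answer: $114150$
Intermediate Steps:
$J{\left(P \right)} = 6 - P$ ($J{\left(P \right)} = P \left(-1\right) + 6 = - P + 6 = 6 - P$)
$V{\left(l,E \right)} = 3$ ($V{\left(l,E \right)} = 6 - 3 = 3$)
$q{\left(h \right)} = 432$
$q{\left(-224 + V{\left(c{\left(4 \right)},-14 \right)} \right)} - -113718 = 432 - -113718 = 432 + 113718 = 114150$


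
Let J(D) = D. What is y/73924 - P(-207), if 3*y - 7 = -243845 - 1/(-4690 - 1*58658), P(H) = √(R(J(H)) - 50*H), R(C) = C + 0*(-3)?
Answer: -15446649623/14048812656 - 21*√23 ≈ -101.81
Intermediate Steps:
R(C) = C (R(C) = C + 0 = C)
P(H) = 7*√(-H) (P(H) = √(H - 50*H) = √(-49*H) = 7*√(-H))
y = -15446649623/190044 (y = 7/3 + (-243845 - 1/(-4690 - 1*58658))/3 = 7/3 + (-243845 - 1/(-4690 - 58658))/3 = 7/3 + (-243845 - 1/(-63348))/3 = 7/3 + (-243845 - 1*(-1/63348))/3 = 7/3 + (-243845 + 1/63348)/3 = 7/3 + (⅓)*(-15447093059/63348) = 7/3 - 15447093059/190044 = -15446649623/190044 ≈ -81279.)
y/73924 - P(-207) = -15446649623/190044/73924 - 7*√(-1*(-207)) = -15446649623/190044*1/73924 - 7*√207 = -15446649623/14048812656 - 7*3*√23 = -15446649623/14048812656 - 21*√23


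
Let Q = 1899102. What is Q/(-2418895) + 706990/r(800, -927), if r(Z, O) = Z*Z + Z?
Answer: 9863800289/31000558320 ≈ 0.31818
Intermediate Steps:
r(Z, O) = Z + Z**2 (r(Z, O) = Z**2 + Z = Z + Z**2)
Q/(-2418895) + 706990/r(800, -927) = 1899102/(-2418895) + 706990/((800*(1 + 800))) = 1899102*(-1/2418895) + 706990/((800*801)) = -1899102/2418895 + 706990/640800 = -1899102/2418895 + 706990*(1/640800) = -1899102/2418895 + 70699/64080 = 9863800289/31000558320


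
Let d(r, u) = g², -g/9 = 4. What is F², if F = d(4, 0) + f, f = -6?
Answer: 1664100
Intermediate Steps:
g = -36 (g = -9*4 = -36)
d(r, u) = 1296 (d(r, u) = (-36)² = 1296)
F = 1290 (F = 1296 - 6 = 1290)
F² = 1290² = 1664100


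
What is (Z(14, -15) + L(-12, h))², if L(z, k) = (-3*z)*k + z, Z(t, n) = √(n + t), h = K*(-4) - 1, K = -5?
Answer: (672 + I)² ≈ 4.5158e+5 + 1344.0*I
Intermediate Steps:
h = 19 (h = -5*(-4) - 1 = 20 - 1 = 19)
L(z, k) = z - 3*k*z (L(z, k) = -3*k*z + z = z - 3*k*z)
(Z(14, -15) + L(-12, h))² = (√(-15 + 14) - 12*(1 - 3*19))² = (√(-1) - 12*(1 - 57))² = (I - 12*(-56))² = (I + 672)² = (672 + I)²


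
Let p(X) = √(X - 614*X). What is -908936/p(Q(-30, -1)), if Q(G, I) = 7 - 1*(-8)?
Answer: 908936*I*√9195/9195 ≈ 9478.9*I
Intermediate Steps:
Q(G, I) = 15 (Q(G, I) = 7 + 8 = 15)
p(X) = √613*√(-X) (p(X) = √(-613*X) = √613*√(-X))
-908936/p(Q(-30, -1)) = -908936*(-I*√9195/9195) = -(-908936)*I*√9195/9195 = 908936*I*√9195/9195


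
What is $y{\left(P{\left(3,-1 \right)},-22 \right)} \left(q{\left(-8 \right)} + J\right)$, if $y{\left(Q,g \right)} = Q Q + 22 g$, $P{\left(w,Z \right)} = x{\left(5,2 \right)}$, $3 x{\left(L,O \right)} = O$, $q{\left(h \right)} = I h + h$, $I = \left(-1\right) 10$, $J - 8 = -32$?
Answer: $- \frac{69632}{3} \approx -23211.0$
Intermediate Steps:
$J = -24$ ($J = 8 - 32 = -24$)
$I = -10$
$q{\left(h \right)} = - 9 h$ ($q{\left(h \right)} = - 10 h + h = - 9 h$)
$x{\left(L,O \right)} = \frac{O}{3}$
$P{\left(w,Z \right)} = \frac{2}{3}$ ($P{\left(w,Z \right)} = \frac{1}{3} \cdot 2 = \frac{2}{3}$)
$y{\left(Q,g \right)} = Q^{2} + 22 g$
$y{\left(P{\left(3,-1 \right)},-22 \right)} \left(q{\left(-8 \right)} + J\right) = \left(\left(\frac{2}{3}\right)^{2} + 22 \left(-22\right)\right) \left(\left(-9\right) \left(-8\right) - 24\right) = \left(\frac{4}{9} - 484\right) \left(72 - 24\right) = \left(- \frac{4352}{9}\right) 48 = - \frac{69632}{3}$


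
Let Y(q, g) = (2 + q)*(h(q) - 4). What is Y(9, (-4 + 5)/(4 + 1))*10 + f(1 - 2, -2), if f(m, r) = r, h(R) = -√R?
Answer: -772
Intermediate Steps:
Y(q, g) = (-4 - √q)*(2 + q) (Y(q, g) = (2 + q)*(-√q - 4) = (2 + q)*(-4 - √q) = (-4 - √q)*(2 + q))
Y(9, (-4 + 5)/(4 + 1))*10 + f(1 - 2, -2) = (-8 - 9^(3/2) - 4*9 - 2*√9)*10 - 2 = (-8 - 1*27 - 36 - 2*3)*10 - 2 = (-8 - 27 - 36 - 6)*10 - 2 = -77*10 - 2 = -770 - 2 = -772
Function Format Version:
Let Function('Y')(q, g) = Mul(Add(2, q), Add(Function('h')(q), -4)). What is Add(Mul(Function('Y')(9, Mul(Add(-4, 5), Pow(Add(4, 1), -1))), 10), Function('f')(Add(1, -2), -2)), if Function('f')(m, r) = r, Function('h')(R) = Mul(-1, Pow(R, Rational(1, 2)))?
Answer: -772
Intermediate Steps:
Function('Y')(q, g) = Mul(Add(-4, Mul(-1, Pow(q, Rational(1, 2)))), Add(2, q)) (Function('Y')(q, g) = Mul(Add(2, q), Add(Mul(-1, Pow(q, Rational(1, 2))), -4)) = Mul(Add(2, q), Add(-4, Mul(-1, Pow(q, Rational(1, 2))))) = Mul(Add(-4, Mul(-1, Pow(q, Rational(1, 2)))), Add(2, q)))
Add(Mul(Function('Y')(9, Mul(Add(-4, 5), Pow(Add(4, 1), -1))), 10), Function('f')(Add(1, -2), -2)) = Add(Mul(Add(-8, Mul(-1, Pow(9, Rational(3, 2))), Mul(-4, 9), Mul(-2, Pow(9, Rational(1, 2)))), 10), -2) = Add(Mul(Add(-8, Mul(-1, 27), -36, Mul(-2, 3)), 10), -2) = Add(Mul(Add(-8, -27, -36, -6), 10), -2) = Add(Mul(-77, 10), -2) = Add(-770, -2) = -772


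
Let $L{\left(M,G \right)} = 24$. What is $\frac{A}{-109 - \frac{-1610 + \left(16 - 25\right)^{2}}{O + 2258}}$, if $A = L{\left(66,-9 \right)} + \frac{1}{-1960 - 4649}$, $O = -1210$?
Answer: $- \frac{166228520}{744854127} \approx -0.22317$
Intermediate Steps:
$A = \frac{158615}{6609}$ ($A = 24 + \frac{1}{-1960 - 4649} = 24 + \frac{1}{-6609} = 24 - \frac{1}{6609} = \frac{158615}{6609} \approx 24.0$)
$\frac{A}{-109 - \frac{-1610 + \left(16 - 25\right)^{2}}{O + 2258}} = \frac{158615}{6609 \left(-109 - \frac{-1610 + \left(16 - 25\right)^{2}}{-1210 + 2258}\right)} = \frac{158615}{6609 \left(-109 - \frac{-1610 + \left(-9\right)^{2}}{1048}\right)} = \frac{158615}{6609 \left(-109 - \left(-1610 + 81\right) \frac{1}{1048}\right)} = \frac{158615}{6609 \left(-109 - \left(-1529\right) \frac{1}{1048}\right)} = \frac{158615}{6609 \left(-109 - - \frac{1529}{1048}\right)} = \frac{158615}{6609 \left(-109 + \frac{1529}{1048}\right)} = \frac{158615}{6609 \left(- \frac{112703}{1048}\right)} = \frac{158615}{6609} \left(- \frac{1048}{112703}\right) = - \frac{166228520}{744854127}$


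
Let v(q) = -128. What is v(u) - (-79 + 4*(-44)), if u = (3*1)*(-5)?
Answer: 127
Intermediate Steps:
u = -15 (u = 3*(-5) = -15)
v(u) - (-79 + 4*(-44)) = -128 - (-79 + 4*(-44)) = -128 - (-79 - 176) = -128 - 1*(-255) = -128 + 255 = 127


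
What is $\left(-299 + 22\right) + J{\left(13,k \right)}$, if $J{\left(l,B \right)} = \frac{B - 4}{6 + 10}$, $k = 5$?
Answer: $- \frac{4431}{16} \approx -276.94$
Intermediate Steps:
$J{\left(l,B \right)} = - \frac{1}{4} + \frac{B}{16}$ ($J{\left(l,B \right)} = \frac{-4 + B}{16} = \left(-4 + B\right) \frac{1}{16} = - \frac{1}{4} + \frac{B}{16}$)
$\left(-299 + 22\right) + J{\left(13,k \right)} = \left(-299 + 22\right) + \left(- \frac{1}{4} + \frac{1}{16} \cdot 5\right) = -277 + \left(- \frac{1}{4} + \frac{5}{16}\right) = -277 + \frac{1}{16} = - \frac{4431}{16}$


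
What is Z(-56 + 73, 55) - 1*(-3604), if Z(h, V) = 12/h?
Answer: 61280/17 ≈ 3604.7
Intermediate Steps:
Z(-56 + 73, 55) - 1*(-3604) = 12/(-56 + 73) - 1*(-3604) = 12/17 + 3604 = 61280/17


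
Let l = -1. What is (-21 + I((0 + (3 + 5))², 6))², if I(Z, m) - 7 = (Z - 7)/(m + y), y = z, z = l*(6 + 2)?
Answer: 7225/4 ≈ 1806.3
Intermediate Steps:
z = -8 (z = -(6 + 2) = -1*8 = -8)
y = -8
I(Z, m) = 7 + (-7 + Z)/(-8 + m) (I(Z, m) = 7 + (Z - 7)/(m - 8) = 7 + (-7 + Z)/(-8 + m))
(-21 + I((0 + (3 + 5))², 6))² = (-21 + (-63 + (0 + (3 + 5))² + 7*6)/(-8 + 6))² = (-21 + (-63 + (0 + 8)² + 42)/(-2))² = (-21 - (-63 + 8² + 42)/2)² = (-21 - (-63 + 64 + 42)/2)² = (-21 - ½*43)² = (-21 - 43/2)² = (-85/2)² = 7225/4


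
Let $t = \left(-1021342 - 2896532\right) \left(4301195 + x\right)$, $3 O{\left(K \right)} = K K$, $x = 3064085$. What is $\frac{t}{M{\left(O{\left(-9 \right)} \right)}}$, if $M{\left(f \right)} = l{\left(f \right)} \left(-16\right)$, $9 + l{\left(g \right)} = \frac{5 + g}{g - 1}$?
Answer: $- \frac{23445694199460}{101} \approx -2.3214 \cdot 10^{11}$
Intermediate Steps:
$l{\left(g \right)} = -9 + \frac{5 + g}{-1 + g}$ ($l{\left(g \right)} = -9 + \frac{5 + g}{g - 1} = -9 + \frac{5 + g}{-1 + g}$)
$O{\left(K \right)} = \frac{K^{2}}{3}$ ($O{\left(K \right)} = \frac{K K}{3} = \frac{K^{2}}{3}$)
$M{\left(f \right)} = - \frac{32 \left(7 - 4 f\right)}{-1 + f}$ ($M{\left(f \right)} = \frac{2 \left(7 - 4 f\right)}{-1 + f} \left(-16\right) = - \frac{32 \left(7 - 4 f\right)}{-1 + f}$)
$t = -28856239014720$ ($t = \left(-1021342 - 2896532\right) \left(4301195 + 3064085\right) = \left(-3917874\right) 7365280 = -28856239014720$)
$\frac{t}{M{\left(O{\left(-9 \right)} \right)}} = - \frac{28856239014720}{32 \frac{1}{-1 + \frac{\left(-9\right)^{2}}{3}} \left(-7 + 4 \frac{\left(-9\right)^{2}}{3}\right)} = - \frac{28856239014720}{32 \frac{1}{-1 + \frac{1}{3} \cdot 81} \left(-7 + 4 \cdot \frac{1}{3} \cdot 81\right)} = - \frac{28856239014720}{32 \frac{1}{-1 + 27} \left(-7 + 4 \cdot 27\right)} = - \frac{28856239014720}{32 \cdot \frac{1}{26} \left(-7 + 108\right)} = - \frac{28856239014720}{32 \cdot \frac{1}{26} \cdot 101} = - \frac{28856239014720}{\frac{1616}{13}} = \left(-28856239014720\right) \frac{13}{1616} = - \frac{23445694199460}{101}$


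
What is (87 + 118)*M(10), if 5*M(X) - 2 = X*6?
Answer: 2542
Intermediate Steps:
M(X) = ⅖ + 6*X/5 (M(X) = ⅖ + (X*6)/5 = ⅖ + (6*X)/5 = ⅖ + 6*X/5)
(87 + 118)*M(10) = (87 + 118)*(⅖ + (6/5)*10) = 205*(⅖ + 12) = 205*(62/5) = 2542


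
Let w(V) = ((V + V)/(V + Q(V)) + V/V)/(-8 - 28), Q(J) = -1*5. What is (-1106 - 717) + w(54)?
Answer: -3215929/1764 ≈ -1823.1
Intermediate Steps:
Q(J) = -5
w(V) = -1/36 - V/(18*(-5 + V)) (w(V) = ((V + V)/(V - 5) + V/V)/(-8 - 28) = ((2*V)/(-5 + V) + 1)/(-36) = (2*V/(-5 + V) + 1)*(-1/36) = (1 + 2*V/(-5 + V))*(-1/36) = -1/36 - V/(18*(-5 + V)))
(-1106 - 717) + w(54) = (-1106 - 717) + (5 - 3*54)/(36*(-5 + 54)) = -1823 + (1/36)*(5 - 162)/49 = -1823 + (1/36)*(1/49)*(-157) = -1823 - 157/1764 = -3215929/1764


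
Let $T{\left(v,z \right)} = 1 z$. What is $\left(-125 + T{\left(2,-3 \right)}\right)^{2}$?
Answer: $16384$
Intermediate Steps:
$T{\left(v,z \right)} = z$
$\left(-125 + T{\left(2,-3 \right)}\right)^{2} = \left(-125 - 3\right)^{2} = \left(-128\right)^{2} = 16384$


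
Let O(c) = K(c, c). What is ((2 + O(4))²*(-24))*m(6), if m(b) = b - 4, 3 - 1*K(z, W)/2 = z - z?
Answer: -3072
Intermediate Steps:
K(z, W) = 6 (K(z, W) = 6 - 2*(z - z) = 6 - 2*0 = 6 + 0 = 6)
m(b) = -4 + b
O(c) = 6
((2 + O(4))²*(-24))*m(6) = ((2 + 6)²*(-24))*(-4 + 6) = (8²*(-24))*2 = (64*(-24))*2 = -1536*2 = -3072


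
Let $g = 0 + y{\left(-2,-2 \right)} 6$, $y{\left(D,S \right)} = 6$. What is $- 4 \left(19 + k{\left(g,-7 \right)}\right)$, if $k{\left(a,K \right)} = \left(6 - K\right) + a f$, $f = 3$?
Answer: $-560$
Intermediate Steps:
$g = 36$ ($g = 0 + 6 \cdot 6 = 0 + 36 = 36$)
$k{\left(a,K \right)} = 6 - K + 3 a$ ($k{\left(a,K \right)} = \left(6 - K\right) + a 3 = \left(6 - K\right) + 3 a = 6 - K + 3 a$)
$- 4 \left(19 + k{\left(g,-7 \right)}\right) = - 4 \left(19 + \left(6 - -7 + 3 \cdot 36\right)\right) = - 4 \left(19 + \left(6 + 7 + 108\right)\right) = - 4 \left(19 + 121\right) = \left(-4\right) 140 = -560$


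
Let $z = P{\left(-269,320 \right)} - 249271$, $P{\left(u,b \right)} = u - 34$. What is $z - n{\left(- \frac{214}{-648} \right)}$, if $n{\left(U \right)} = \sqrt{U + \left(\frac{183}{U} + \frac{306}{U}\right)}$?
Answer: $-249574 - \frac{\sqrt{5493884291}}{1926} \approx -2.4961 \cdot 10^{5}$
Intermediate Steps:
$P{\left(u,b \right)} = -34 + u$
$n{\left(U \right)} = \sqrt{U + \frac{489}{U}}$
$z = -249574$ ($z = \left(-34 - 269\right) - 249271 = -303 - 249271 = -249574$)
$z - n{\left(- \frac{214}{-648} \right)} = -249574 - \sqrt{- \frac{214}{-648} + \frac{489}{\left(-214\right) \frac{1}{-648}}} = -249574 - \sqrt{\left(-214\right) \left(- \frac{1}{648}\right) + \frac{489}{\left(-214\right) \left(- \frac{1}{648}\right)}} = -249574 - \sqrt{\frac{107}{324} + \frac{489}{\frac{107}{324}}} = -249574 - \sqrt{\frac{107}{324} + 489 \cdot \frac{324}{107}} = -249574 - \sqrt{\frac{107}{324} + \frac{158436}{107}} = -249574 - \sqrt{\frac{51344713}{34668}} = -249574 - \frac{\sqrt{5493884291}}{1926}$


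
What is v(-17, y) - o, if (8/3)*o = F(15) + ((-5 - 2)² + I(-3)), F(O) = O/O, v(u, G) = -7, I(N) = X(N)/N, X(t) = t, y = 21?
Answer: -209/8 ≈ -26.125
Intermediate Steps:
I(N) = 1 (I(N) = N/N = 1)
F(O) = 1
o = 153/8 (o = 3*(1 + ((-5 - 2)² + 1))/8 = 3*(1 + ((-7)² + 1))/8 = 3*(1 + (49 + 1))/8 = 3*(1 + 50)/8 = (3/8)*51 = 153/8 ≈ 19.125)
v(-17, y) - o = -7 - 1*153/8 = -7 - 153/8 = -209/8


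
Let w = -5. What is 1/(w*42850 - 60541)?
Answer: -1/274791 ≈ -3.6391e-6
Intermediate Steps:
1/(w*42850 - 60541) = 1/(-5*42850 - 60541) = 1/(-214250 - 60541) = 1/(-274791) = -1/274791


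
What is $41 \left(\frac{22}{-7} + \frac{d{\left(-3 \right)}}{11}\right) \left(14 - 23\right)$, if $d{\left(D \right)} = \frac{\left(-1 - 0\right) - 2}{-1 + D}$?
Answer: $\frac{349443}{308} \approx 1134.6$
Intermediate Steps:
$d{\left(D \right)} = - \frac{3}{-1 + D}$ ($d{\left(D \right)} = \frac{\left(-1 + 0\right) - 2}{-1 + D} = \frac{-1 - 2}{-1 + D} = - \frac{3}{-1 + D}$)
$41 \left(\frac{22}{-7} + \frac{d{\left(-3 \right)}}{11}\right) \left(14 - 23\right) = 41 \left(\frac{22}{-7} + \frac{\left(-3\right) \frac{1}{-1 - 3}}{11}\right) \left(14 - 23\right) = 41 \left(22 \left(- \frac{1}{7}\right) + - \frac{3}{-4} \cdot \frac{1}{11}\right) \left(14 - 23\right) = 41 \left(- \frac{22}{7} + \left(-3\right) \left(- \frac{1}{4}\right) \frac{1}{11}\right) \left(-9\right) = 41 \left(- \frac{22}{7} + \frac{3}{4} \cdot \frac{1}{11}\right) \left(-9\right) = 41 \left(- \frac{22}{7} + \frac{3}{44}\right) \left(-9\right) = 41 \left(- \frac{947}{308}\right) \left(-9\right) = \left(- \frac{38827}{308}\right) \left(-9\right) = \frac{349443}{308}$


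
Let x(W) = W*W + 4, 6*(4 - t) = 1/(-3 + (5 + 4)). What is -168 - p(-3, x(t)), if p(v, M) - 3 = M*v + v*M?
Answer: -11303/216 ≈ -52.329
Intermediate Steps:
t = 143/36 (t = 4 - 1/(6*(-3 + (5 + 4))) = 4 - 1/(6*(-3 + 9)) = 4 - 1/6/6 = 4 - 1/6*1/6 = 4 - 1/36 = 143/36 ≈ 3.9722)
x(W) = 4 + W**2 (x(W) = W**2 + 4 = 4 + W**2)
p(v, M) = 3 + 2*M*v (p(v, M) = 3 + (M*v + v*M) = 3 + (M*v + M*v) = 3 + 2*M*v)
-168 - p(-3, x(t)) = -168 - (3 + 2*(4 + (143/36)**2)*(-3)) = -168 - (3 + 2*(4 + 20449/1296)*(-3)) = -168 - (3 + 2*(25633/1296)*(-3)) = -168 - (3 - 25633/216) = -168 - 1*(-24985/216) = -168 + 24985/216 = -11303/216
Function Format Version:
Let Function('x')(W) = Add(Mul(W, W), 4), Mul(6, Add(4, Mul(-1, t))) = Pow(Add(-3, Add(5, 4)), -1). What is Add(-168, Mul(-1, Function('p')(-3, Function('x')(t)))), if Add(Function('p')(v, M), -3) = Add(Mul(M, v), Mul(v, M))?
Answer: Rational(-11303, 216) ≈ -52.329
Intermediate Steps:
t = Rational(143, 36) (t = Add(4, Mul(Rational(-1, 6), Pow(Add(-3, Add(5, 4)), -1))) = Add(4, Mul(Rational(-1, 6), Pow(Add(-3, 9), -1))) = Add(4, Mul(Rational(-1, 6), Pow(6, -1))) = Add(4, Mul(Rational(-1, 6), Rational(1, 6))) = Add(4, Rational(-1, 36)) = Rational(143, 36) ≈ 3.9722)
Function('x')(W) = Add(4, Pow(W, 2)) (Function('x')(W) = Add(Pow(W, 2), 4) = Add(4, Pow(W, 2)))
Function('p')(v, M) = Add(3, Mul(2, M, v)) (Function('p')(v, M) = Add(3, Add(Mul(M, v), Mul(v, M))) = Add(3, Add(Mul(M, v), Mul(M, v))) = Add(3, Mul(2, M, v)))
Add(-168, Mul(-1, Function('p')(-3, Function('x')(t)))) = Add(-168, Mul(-1, Add(3, Mul(2, Add(4, Pow(Rational(143, 36), 2)), -3)))) = Add(-168, Mul(-1, Add(3, Mul(2, Add(4, Rational(20449, 1296)), -3)))) = Add(-168, Mul(-1, Add(3, Mul(2, Rational(25633, 1296), -3)))) = Add(-168, Mul(-1, Add(3, Rational(-25633, 216)))) = Add(-168, Mul(-1, Rational(-24985, 216))) = Add(-168, Rational(24985, 216)) = Rational(-11303, 216)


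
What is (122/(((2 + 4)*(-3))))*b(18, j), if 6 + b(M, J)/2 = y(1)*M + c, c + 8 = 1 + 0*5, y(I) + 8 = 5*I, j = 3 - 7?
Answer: 8174/9 ≈ 908.22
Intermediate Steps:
j = -4
y(I) = -8 + 5*I
c = -7 (c = -8 + (1 + 0*5) = -8 + (1 + 0) = -8 + 1 = -7)
b(M, J) = -26 - 6*M (b(M, J) = -12 + 2*((-8 + 5*1)*M - 7) = -12 + 2*((-8 + 5)*M - 7) = -12 + 2*(-3*M - 7) = -12 + 2*(-7 - 3*M) = -12 + (-14 - 6*M) = -26 - 6*M)
(122/(((2 + 4)*(-3))))*b(18, j) = (122/(((2 + 4)*(-3))))*(-26 - 6*18) = (122/((6*(-3))))*(-26 - 108) = (122/(-18))*(-134) = (122*(-1/18))*(-134) = -61/9*(-134) = 8174/9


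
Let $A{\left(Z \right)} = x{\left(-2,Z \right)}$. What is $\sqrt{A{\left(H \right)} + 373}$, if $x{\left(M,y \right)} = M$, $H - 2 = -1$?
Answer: $\sqrt{371} \approx 19.261$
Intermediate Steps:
$H = 1$ ($H = 2 - 1 = 1$)
$A{\left(Z \right)} = -2$
$\sqrt{A{\left(H \right)} + 373} = \sqrt{-2 + 373} = \sqrt{371}$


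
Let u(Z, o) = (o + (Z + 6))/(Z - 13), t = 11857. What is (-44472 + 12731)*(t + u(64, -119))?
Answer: -19192449578/51 ≈ -3.7632e+8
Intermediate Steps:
u(Z, o) = (6 + Z + o)/(-13 + Z) (u(Z, o) = (o + (6 + Z))/(-13 + Z) = (6 + Z + o)/(-13 + Z))
(-44472 + 12731)*(t + u(64, -119)) = (-44472 + 12731)*(11857 + (6 + 64 - 119)/(-13 + 64)) = -31741*(11857 - 49/51) = -31741*604658/51 = -19192449578/51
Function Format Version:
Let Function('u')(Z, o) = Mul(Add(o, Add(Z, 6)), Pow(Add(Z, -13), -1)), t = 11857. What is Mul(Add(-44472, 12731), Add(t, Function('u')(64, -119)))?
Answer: Rational(-19192449578, 51) ≈ -3.7632e+8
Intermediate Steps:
Function('u')(Z, o) = Mul(Pow(Add(-13, Z), -1), Add(6, Z, o)) (Function('u')(Z, o) = Mul(Add(o, Add(6, Z)), Pow(Add(-13, Z), -1)) = Mul(Add(6, Z, o), Pow(Add(-13, Z), -1)) = Mul(Pow(Add(-13, Z), -1), Add(6, Z, o)))
Mul(Add(-44472, 12731), Add(t, Function('u')(64, -119))) = Mul(Add(-44472, 12731), Add(11857, Mul(Pow(Add(-13, 64), -1), Add(6, 64, -119)))) = Mul(-31741, Add(11857, Mul(Pow(51, -1), -49))) = Mul(-31741, Add(11857, Mul(Rational(1, 51), -49))) = Mul(-31741, Add(11857, Rational(-49, 51))) = Mul(-31741, Rational(604658, 51)) = Rational(-19192449578, 51)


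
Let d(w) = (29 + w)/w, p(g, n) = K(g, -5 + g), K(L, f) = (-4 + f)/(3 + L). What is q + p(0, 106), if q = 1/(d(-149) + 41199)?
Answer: -18416164/6138771 ≈ -3.0000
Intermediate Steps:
K(L, f) = (-4 + f)/(3 + L)
p(g, n) = (-9 + g)/(3 + g) (p(g, n) = (-4 + (-5 + g))/(3 + g) = (-9 + g)/(3 + g))
d(w) = (29 + w)/w
q = 149/6138771 (q = 1/((29 - 149)/(-149) + 41199) = 1/(-1/149*(-120) + 41199) = 1/(120/149 + 41199) = 1/(6138771/149) = 149/6138771 ≈ 2.4272e-5)
q + p(0, 106) = 149/6138771 + (-9 + 0)/(3 + 0) = 149/6138771 - 9/3 = 149/6138771 + (⅓)*(-9) = 149/6138771 - 3 = -18416164/6138771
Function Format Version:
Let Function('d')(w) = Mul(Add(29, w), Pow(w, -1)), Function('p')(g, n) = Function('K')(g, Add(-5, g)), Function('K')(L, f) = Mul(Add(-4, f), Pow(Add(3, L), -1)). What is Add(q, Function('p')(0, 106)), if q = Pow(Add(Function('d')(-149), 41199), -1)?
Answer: Rational(-18416164, 6138771) ≈ -3.0000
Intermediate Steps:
Function('K')(L, f) = Mul(Pow(Add(3, L), -1), Add(-4, f))
Function('p')(g, n) = Mul(Pow(Add(3, g), -1), Add(-9, g)) (Function('p')(g, n) = Mul(Pow(Add(3, g), -1), Add(-4, Add(-5, g))) = Mul(Pow(Add(3, g), -1), Add(-9, g)))
Function('d')(w) = Mul(Pow(w, -1), Add(29, w))
q = Rational(149, 6138771) (q = Pow(Add(Mul(Pow(-149, -1), Add(29, -149)), 41199), -1) = Pow(Add(Mul(Rational(-1, 149), -120), 41199), -1) = Pow(Add(Rational(120, 149), 41199), -1) = Pow(Rational(6138771, 149), -1) = Rational(149, 6138771) ≈ 2.4272e-5)
Add(q, Function('p')(0, 106)) = Add(Rational(149, 6138771), Mul(Pow(Add(3, 0), -1), Add(-9, 0))) = Add(Rational(149, 6138771), Mul(Pow(3, -1), -9)) = Add(Rational(149, 6138771), Mul(Rational(1, 3), -9)) = Add(Rational(149, 6138771), -3) = Rational(-18416164, 6138771)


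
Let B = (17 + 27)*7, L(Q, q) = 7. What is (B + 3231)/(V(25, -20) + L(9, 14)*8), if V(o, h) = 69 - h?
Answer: 3539/145 ≈ 24.407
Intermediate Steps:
B = 308 (B = 44*7 = 308)
(B + 3231)/(V(25, -20) + L(9, 14)*8) = (308 + 3231)/((69 - 1*(-20)) + 7*8) = 3539/((69 + 20) + 56) = 3539/(89 + 56) = 3539/145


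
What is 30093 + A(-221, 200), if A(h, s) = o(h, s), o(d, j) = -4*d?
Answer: 30977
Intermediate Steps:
A(h, s) = -4*h
30093 + A(-221, 200) = 30093 - 4*(-221) = 30093 + 884 = 30977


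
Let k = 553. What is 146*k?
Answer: 80738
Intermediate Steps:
146*k = 146*553 = 80738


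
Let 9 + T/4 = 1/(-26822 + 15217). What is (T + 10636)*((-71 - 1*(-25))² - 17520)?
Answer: -1894892190384/11605 ≈ -1.6328e+8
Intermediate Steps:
T = -417784/11605 (T = -36 + 4/(-26822 + 15217) = -36 + 4/(-11605) = -36 + 4*(-1/11605) = -36 - 4/11605 = -417784/11605 ≈ -36.000)
(T + 10636)*((-71 - 1*(-25))² - 17520) = (-417784/11605 + 10636)*((-71 - 1*(-25))² - 17520) = 123012996*((-71 + 25)² - 17520)/11605 = 123012996*((-46)² - 17520)/11605 = 123012996*(2116 - 17520)/11605 = (123012996/11605)*(-15404) = -1894892190384/11605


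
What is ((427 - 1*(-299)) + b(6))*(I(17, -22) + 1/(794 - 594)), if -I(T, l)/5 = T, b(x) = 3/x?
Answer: -24699547/400 ≈ -61749.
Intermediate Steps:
I(T, l) = -5*T
((427 - 1*(-299)) + b(6))*(I(17, -22) + 1/(794 - 594)) = ((427 - 1*(-299)) + 3/6)*(-5*17 + 1/(794 - 594)) = ((427 + 299) + 3*(⅙))*(-85 + 1/200) = (726 + ½)*(-85 + 1/200) = (1453/2)*(-16999/200) = -24699547/400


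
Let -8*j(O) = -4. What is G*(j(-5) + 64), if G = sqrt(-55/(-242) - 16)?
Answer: 129*I*sqrt(7634)/44 ≈ 256.16*I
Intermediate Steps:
j(O) = 1/2 (j(O) = -1/8*(-4) = 1/2)
G = I*sqrt(7634)/22 (G = sqrt(-55*(-1/242) - 16) = sqrt(5/22 - 16) = sqrt(-347/22) = I*sqrt(7634)/22 ≈ 3.9715*I)
G*(j(-5) + 64) = (I*sqrt(7634)/22)*(1/2 + 64) = (I*sqrt(7634)/22)*(129/2) = 129*I*sqrt(7634)/44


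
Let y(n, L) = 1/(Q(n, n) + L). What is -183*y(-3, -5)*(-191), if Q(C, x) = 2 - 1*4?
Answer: -34953/7 ≈ -4993.3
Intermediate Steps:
Q(C, x) = -2 (Q(C, x) = 2 - 4 = -2)
y(n, L) = 1/(-2 + L)
-183*y(-3, -5)*(-191) = -183/(-2 - 5)*(-191) = -183/(-7)*(-191) = -183*(-⅐)*(-191) = (183/7)*(-191) = -34953/7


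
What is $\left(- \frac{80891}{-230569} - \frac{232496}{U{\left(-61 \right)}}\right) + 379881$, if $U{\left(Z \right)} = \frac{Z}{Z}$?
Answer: $\frac{33982492956}{230569} \approx 1.4739 \cdot 10^{5}$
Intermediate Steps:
$U{\left(Z \right)} = 1$
$\left(- \frac{80891}{-230569} - \frac{232496}{U{\left(-61 \right)}}\right) + 379881 = \left(- \frac{80891}{-230569} - \frac{232496}{1}\right) + 379881 = \left(\left(-80891\right) \left(- \frac{1}{230569}\right) - 232496\right) + 379881 = \left(\frac{80891}{230569} - 232496\right) + 379881 = - \frac{53606289333}{230569} + 379881 = \frac{33982492956}{230569}$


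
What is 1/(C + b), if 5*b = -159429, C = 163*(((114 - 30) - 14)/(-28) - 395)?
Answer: -10/966783 ≈ -1.0344e-5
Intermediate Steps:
C = -129585/2 (C = 163*((84 - 14)*(-1/28) - 395) = 163*(70*(-1/28) - 395) = 163*(-5/2 - 395) = 163*(-795/2) = -129585/2 ≈ -64793.)
b = -159429/5 (b = (⅕)*(-159429) = -159429/5 ≈ -31886.)
1/(C + b) = 1/(-129585/2 - 159429/5) = 1/(-966783/10) = -10/966783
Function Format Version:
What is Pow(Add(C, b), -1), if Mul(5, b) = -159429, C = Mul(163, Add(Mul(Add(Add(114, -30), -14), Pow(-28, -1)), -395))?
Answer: Rational(-10, 966783) ≈ -1.0344e-5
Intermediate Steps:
C = Rational(-129585, 2) (C = Mul(163, Add(Mul(Add(84, -14), Rational(-1, 28)), -395)) = Mul(163, Add(Mul(70, Rational(-1, 28)), -395)) = Mul(163, Add(Rational(-5, 2), -395)) = Mul(163, Rational(-795, 2)) = Rational(-129585, 2) ≈ -64793.)
b = Rational(-159429, 5) (b = Mul(Rational(1, 5), -159429) = Rational(-159429, 5) ≈ -31886.)
Pow(Add(C, b), -1) = Pow(Add(Rational(-129585, 2), Rational(-159429, 5)), -1) = Pow(Rational(-966783, 10), -1) = Rational(-10, 966783)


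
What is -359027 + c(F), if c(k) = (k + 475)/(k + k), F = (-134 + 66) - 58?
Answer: -90475153/252 ≈ -3.5903e+5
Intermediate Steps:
F = -126 (F = -68 - 58 = -126)
c(k) = (475 + k)/(2*k) (c(k) = (475 + k)/((2*k)) = (475 + k)*(1/(2*k)) = (475 + k)/(2*k))
-359027 + c(F) = -359027 + (½)*(475 - 126)/(-126) = -359027 + (½)*(-1/126)*349 = -359027 - 349/252 = -90475153/252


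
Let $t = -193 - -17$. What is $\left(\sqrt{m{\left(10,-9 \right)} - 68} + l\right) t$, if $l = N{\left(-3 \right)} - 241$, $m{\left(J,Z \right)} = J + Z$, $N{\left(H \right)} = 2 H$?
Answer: $43472 - 176 i \sqrt{67} \approx 43472.0 - 1440.6 i$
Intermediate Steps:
$t = -176$ ($t = -193 + 17 = -176$)
$l = -247$ ($l = 2 \left(-3\right) - 241 = -6 - 241 = -247$)
$\left(\sqrt{m{\left(10,-9 \right)} - 68} + l\right) t = \left(\sqrt{\left(10 - 9\right) - 68} - 247\right) \left(-176\right) = \left(\sqrt{1 - 68} - 247\right) \left(-176\right) = \left(\sqrt{-67} - 247\right) \left(-176\right) = \left(i \sqrt{67} - 247\right) \left(-176\right) = \left(-247 + i \sqrt{67}\right) \left(-176\right) = 43472 - 176 i \sqrt{67}$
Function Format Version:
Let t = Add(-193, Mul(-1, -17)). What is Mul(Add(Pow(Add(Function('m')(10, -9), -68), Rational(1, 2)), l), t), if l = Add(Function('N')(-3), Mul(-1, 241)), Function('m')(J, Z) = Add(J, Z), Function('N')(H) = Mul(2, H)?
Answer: Add(43472, Mul(-176, I, Pow(67, Rational(1, 2)))) ≈ Add(43472., Mul(-1440.6, I))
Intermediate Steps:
t = -176 (t = Add(-193, 17) = -176)
l = -247 (l = Add(Mul(2, -3), Mul(-1, 241)) = Add(-6, -241) = -247)
Mul(Add(Pow(Add(Function('m')(10, -9), -68), Rational(1, 2)), l), t) = Mul(Add(Pow(Add(Add(10, -9), -68), Rational(1, 2)), -247), -176) = Mul(Add(Pow(Add(1, -68), Rational(1, 2)), -247), -176) = Mul(Add(Pow(-67, Rational(1, 2)), -247), -176) = Mul(Add(Mul(I, Pow(67, Rational(1, 2))), -247), -176) = Mul(Add(-247, Mul(I, Pow(67, Rational(1, 2)))), -176) = Add(43472, Mul(-176, I, Pow(67, Rational(1, 2))))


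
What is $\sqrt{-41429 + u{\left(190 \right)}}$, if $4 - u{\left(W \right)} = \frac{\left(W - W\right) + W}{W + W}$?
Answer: $\frac{i \sqrt{165702}}{2} \approx 203.53 i$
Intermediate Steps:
$u{\left(W \right)} = \frac{7}{2}$ ($u{\left(W \right)} = 4 - \frac{\left(W - W\right) + W}{W + W} = 4 - \frac{0 + W}{2 W} = 4 - W \frac{1}{2 W} = 4 - \frac{1}{2} = \frac{7}{2}$)
$\sqrt{-41429 + u{\left(190 \right)}} = \sqrt{-41429 + \frac{7}{2}} = \sqrt{- \frac{82851}{2}} = \frac{i \sqrt{165702}}{2}$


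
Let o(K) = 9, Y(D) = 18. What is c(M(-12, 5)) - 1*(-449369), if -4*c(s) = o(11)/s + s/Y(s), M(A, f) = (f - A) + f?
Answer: 355899925/792 ≈ 4.4937e+5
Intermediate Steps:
M(A, f) = -A + 2*f
c(s) = -9/(4*s) - s/72 (c(s) = -(9/s + s/18)/4 = -9/(4*s) - s/72)
c(M(-12, 5)) - 1*(-449369) = (-162 - (-1*(-12) + 2*5)²)/(72*(-1*(-12) + 2*5)) - 1*(-449369) = (-162 - (12 + 10)²)/(72*(12 + 10)) + 449369 = (1/72)*(-162 - 1*22²)/22 + 449369 = (1/72)*(1/22)*(-162 - 1*484) + 449369 = (1/72)*(1/22)*(-162 - 484) + 449369 = (1/72)*(1/22)*(-646) + 449369 = -323/792 + 449369 = 355899925/792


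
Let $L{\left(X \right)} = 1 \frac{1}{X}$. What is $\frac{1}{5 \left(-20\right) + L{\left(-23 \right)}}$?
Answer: $- \frac{23}{2301} \approx -0.0099957$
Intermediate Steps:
$L{\left(X \right)} = \frac{1}{X}$
$\frac{1}{5 \left(-20\right) + L{\left(-23 \right)}} = \frac{1}{5 \left(-20\right) + \frac{1}{-23}} = \frac{1}{-100 - \frac{1}{23}} = \frac{1}{- \frac{2301}{23}} = - \frac{23}{2301}$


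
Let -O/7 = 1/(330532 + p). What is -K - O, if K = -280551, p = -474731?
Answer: 40455173642/144199 ≈ 2.8055e+5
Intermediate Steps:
O = 7/144199 (O = -7/(330532 - 474731) = -7/(-144199) = -7*(-1/144199) = 7/144199 ≈ 4.8544e-5)
-K - O = -1*(-280551) - 1*7/144199 = 280551 - 7/144199 = 40455173642/144199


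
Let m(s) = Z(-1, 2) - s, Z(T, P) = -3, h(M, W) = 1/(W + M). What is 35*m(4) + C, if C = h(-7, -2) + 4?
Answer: -2170/9 ≈ -241.11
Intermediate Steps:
h(M, W) = 1/(M + W)
C = 35/9 (C = 1/(-7 - 2) + 4 = 1/(-9) + 4 = -⅑ + 4 = 35/9 ≈ 3.8889)
m(s) = -3 - s
35*m(4) + C = 35*(-3 - 1*4) + 35/9 = 35*(-3 - 4) + 35/9 = 35*(-7) + 35/9 = -245 + 35/9 = -2170/9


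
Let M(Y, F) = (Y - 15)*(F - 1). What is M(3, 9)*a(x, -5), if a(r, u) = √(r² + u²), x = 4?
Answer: -96*√41 ≈ -614.70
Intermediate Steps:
M(Y, F) = (-1 + F)*(-15 + Y) (M(Y, F) = (-15 + Y)*(-1 + F) = (-1 + F)*(-15 + Y))
M(3, 9)*a(x, -5) = (15 - 1*3 - 15*9 + 9*3)*√(4² + (-5)²) = (15 - 3 - 135 + 27)*√(16 + 25) = -96*√41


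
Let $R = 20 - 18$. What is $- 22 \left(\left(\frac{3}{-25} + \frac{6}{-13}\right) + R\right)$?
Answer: $- \frac{10142}{325} \approx -31.206$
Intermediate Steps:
$R = 2$
$- 22 \left(\left(\frac{3}{-25} + \frac{6}{-13}\right) + R\right) = - 22 \left(\left(\frac{3}{-25} + \frac{6}{-13}\right) + 2\right) = - 22 \left(\left(3 \left(- \frac{1}{25}\right) + 6 \left(- \frac{1}{13}\right)\right) + 2\right) = - 22 \left(\left(- \frac{3}{25} - \frac{6}{13}\right) + 2\right) = - 22 \left(- \frac{189}{325} + 2\right) = \left(-22\right) \frac{461}{325} = - \frac{10142}{325}$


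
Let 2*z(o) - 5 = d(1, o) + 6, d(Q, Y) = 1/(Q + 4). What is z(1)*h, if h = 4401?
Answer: 123228/5 ≈ 24646.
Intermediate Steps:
d(Q, Y) = 1/(4 + Q)
z(o) = 28/5 (z(o) = 5/2 + (1/(4 + 1) + 6)/2 = 5/2 + (1/5 + 6)/2 = 5/2 + (⅕ + 6)/2 = 5/2 + (½)*(31/5) = 5/2 + 31/10 = 28/5)
z(1)*h = (28/5)*4401 = 123228/5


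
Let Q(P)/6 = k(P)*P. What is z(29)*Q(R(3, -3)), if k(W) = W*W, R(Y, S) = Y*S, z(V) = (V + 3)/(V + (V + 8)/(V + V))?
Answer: -902016/191 ≈ -4722.6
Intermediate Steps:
z(V) = (3 + V)/(V + (8 + V)/(2*V)) (z(V) = (3 + V)/(V + (8 + V)/((2*V))) = (3 + V)/(V + (8 + V)*(1/(2*V))) = (3 + V)/(V + (8 + V)/(2*V)))
R(Y, S) = S*Y
k(W) = W**2
Q(P) = 6*P**3 (Q(P) = 6*(P**2*P) = 6*P**3)
z(29)*Q(R(3, -3)) = (2*29*(3 + 29)/(8 + 29 + 2*29**2))*(6*(-3*3)**3) = (2*29*32/(8 + 29 + 2*841))*(6*(-9)**3) = (2*29*32/(8 + 29 + 1682))*(6*(-729)) = (2*29*32/1719)*(-4374) = (2*29*(1/1719)*32)*(-4374) = (1856/1719)*(-4374) = -902016/191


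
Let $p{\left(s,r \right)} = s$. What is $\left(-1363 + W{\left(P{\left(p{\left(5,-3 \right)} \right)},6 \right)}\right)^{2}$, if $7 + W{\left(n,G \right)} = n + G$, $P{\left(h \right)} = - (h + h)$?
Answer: $1887876$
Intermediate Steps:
$P{\left(h \right)} = - 2 h$
$W{\left(n,G \right)} = -7 + G + n$ ($W{\left(n,G \right)} = -7 + \left(n + G\right) = -7 + \left(G + n\right) = -7 + G + n$)
$\left(-1363 + W{\left(P{\left(p{\left(5,-3 \right)} \right)},6 \right)}\right)^{2} = \left(-1363 - 11\right)^{2} = \left(-1374\right)^{2} = 1887876$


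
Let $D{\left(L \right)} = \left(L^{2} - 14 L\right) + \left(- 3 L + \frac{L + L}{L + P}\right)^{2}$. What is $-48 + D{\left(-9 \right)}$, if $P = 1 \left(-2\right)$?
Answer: $\frac{118464}{121} \approx 979.04$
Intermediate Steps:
$P = -2$
$D{\left(L \right)} = L^{2} + \left(- 3 L + \frac{2 L}{-2 + L}\right)^{2} - 14 L$ ($D{\left(L \right)} = \left(L^{2} - 14 L\right) + \left(- 3 L + \frac{L + L}{L - 2}\right)^{2} = \left(L^{2} - 14 L\right) + \left(- 3 L + \frac{2 L}{-2 + L}\right)^{2} = L^{2} + \left(- 3 L + \frac{2 L}{-2 + L}\right)^{2} - 14 L$)
$-48 + D{\left(-9 \right)} = -48 + \left(\left(-9\right)^{2} - -126 + \frac{\left(-9\right)^{2} \left(-8 + 3 \left(-9\right)\right)^{2}}{\left(-2 - 9\right)^{2}}\right) = -48 + \left(81 + 126 + \frac{81 \left(-8 - 27\right)^{2}}{121}\right) = -48 + \left(81 + 126 + 81 \left(-35\right)^{2} \cdot \frac{1}{121}\right) = -48 + \left(81 + 126 + 81 \cdot 1225 \cdot \frac{1}{121}\right) = -48 + \left(81 + 126 + \frac{99225}{121}\right) = -48 + \frac{124272}{121} = \frac{118464}{121}$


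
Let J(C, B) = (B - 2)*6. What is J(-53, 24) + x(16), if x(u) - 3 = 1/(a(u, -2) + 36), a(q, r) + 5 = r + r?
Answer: 3646/27 ≈ 135.04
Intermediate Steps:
a(q, r) = -5 + 2*r (a(q, r) = -5 + (r + r) = -5 + 2*r)
J(C, B) = -12 + 6*B (J(C, B) = (-2 + B)*6 = -12 + 6*B)
x(u) = 82/27 (x(u) = 3 + 1/((-5 + 2*(-2)) + 36) = 3 + 1/((-5 - 4) + 36) = 3 + 1/(-9 + 36) = 3 + 1/27 = 82/27)
J(-53, 24) + x(16) = (-12 + 6*24) + 82/27 = (-12 + 144) + 82/27 = 132 + 82/27 = 3646/27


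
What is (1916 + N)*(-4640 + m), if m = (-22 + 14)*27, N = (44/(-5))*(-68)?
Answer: -61049632/5 ≈ -1.2210e+7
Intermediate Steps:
N = 2992/5 (N = (44*(-1/5))*(-68) = -44/5*(-68) = 2992/5 ≈ 598.40)
m = -216 (m = -8*27 = -216)
(1916 + N)*(-4640 + m) = (1916 + 2992/5)*(-4640 - 216) = (12572/5)*(-4856) = -61049632/5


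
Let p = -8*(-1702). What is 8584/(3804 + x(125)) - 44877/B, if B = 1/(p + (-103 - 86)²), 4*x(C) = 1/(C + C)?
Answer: -8422425477908549/3804001 ≈ -2.2141e+9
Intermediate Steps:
p = 13616
x(C) = 1/(8*C) (x(C) = 1/(4*(C + C)) = 1/(4*((2*C))) = (1/(2*C))/4 = 1/(8*C))
B = 1/49337 (B = 1/(13616 + (-103 - 86)²) = 1/(13616 + (-189)²) = 1/(13616 + 35721) = 1/49337 ≈ 2.0269e-5)
8584/(3804 + x(125)) - 44877/B = 8584/(3804 + (⅛)/125) - 44877/1/49337 = 8584/(3804 + (⅛)*(1/125)) - 44877*49337 = 8584/(3804 + 1/1000) - 2214096549 = 8584/(3804001/1000) - 2214096549 = 8584*(1000/3804001) - 2214096549 = 8584000/3804001 - 2214096549 = -8422425477908549/3804001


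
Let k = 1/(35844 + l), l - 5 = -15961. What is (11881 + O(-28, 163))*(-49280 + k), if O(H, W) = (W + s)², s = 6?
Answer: -19818210601219/9944 ≈ -1.9930e+9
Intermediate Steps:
l = -15956 (l = 5 - 15961 = -15956)
k = 1/19888 (k = 1/(35844 - 15956) = 1/19888 ≈ 5.0282e-5)
O(H, W) = (6 + W)² (O(H, W) = (W + 6)² = (6 + W)²)
(11881 + O(-28, 163))*(-49280 + k) = (11881 + (6 + 163)²)*(-49280 + 1/19888) = (11881 + 169²)*(-980080639/19888) = (11881 + 28561)*(-980080639/19888) = 40442*(-980080639/19888) = -19818210601219/9944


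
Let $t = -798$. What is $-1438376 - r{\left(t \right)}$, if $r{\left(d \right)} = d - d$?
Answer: $-1438376$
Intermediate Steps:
$r{\left(d \right)} = 0$
$-1438376 - r{\left(t \right)} = -1438376 - 0 = -1438376 + 0 = -1438376$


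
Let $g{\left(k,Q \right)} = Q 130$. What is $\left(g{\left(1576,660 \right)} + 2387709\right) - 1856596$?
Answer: $616913$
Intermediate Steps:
$g{\left(k,Q \right)} = 130 Q$
$\left(g{\left(1576,660 \right)} + 2387709\right) - 1856596 = \left(130 \cdot 660 + 2387709\right) - 1856596 = \left(85800 + 2387709\right) - 1856596 = 2473509 - 1856596 = 616913$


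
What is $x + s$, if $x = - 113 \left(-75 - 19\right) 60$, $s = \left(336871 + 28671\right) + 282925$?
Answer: $1285787$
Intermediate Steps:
$s = 648467$ ($s = 365542 + 282925 = 648467$)
$x = 637320$ ($x = - 113 \left(-75 - 19\right) 60 = \left(-113\right) \left(-94\right) 60 = 10622 \cdot 60 = 637320$)
$x + s = 637320 + 648467 = 1285787$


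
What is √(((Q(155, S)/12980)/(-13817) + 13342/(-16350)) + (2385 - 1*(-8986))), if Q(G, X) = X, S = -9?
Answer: √9776421241486021606844613/29322851910 ≈ 106.63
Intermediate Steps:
√(((Q(155, S)/12980)/(-13817) + 13342/(-16350)) + (2385 - 1*(-8986))) = √((-9/12980/(-13817) + 13342/(-16350)) + (2385 - 1*(-8986))) = √((-9*1/12980*(-1/13817) + 13342*(-1/16350)) + (2385 + 8986)) = √((-9/12980*(-1/13817) - 6671/8175) + 11371) = √((9/179344660 - 6671/8175) + 11371) = √(-239281630657/293228519100 + 11371) = √(3334062209055443/293228519100) = √9776421241486021606844613/29322851910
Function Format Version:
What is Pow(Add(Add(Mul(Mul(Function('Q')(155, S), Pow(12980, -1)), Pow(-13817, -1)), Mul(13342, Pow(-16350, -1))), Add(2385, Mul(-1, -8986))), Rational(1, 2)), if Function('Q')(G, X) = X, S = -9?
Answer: Mul(Rational(1, 29322851910), Pow(9776421241486021606844613, Rational(1, 2))) ≈ 106.63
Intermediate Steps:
Pow(Add(Add(Mul(Mul(Function('Q')(155, S), Pow(12980, -1)), Pow(-13817, -1)), Mul(13342, Pow(-16350, -1))), Add(2385, Mul(-1, -8986))), Rational(1, 2)) = Pow(Add(Add(Mul(Mul(-9, Pow(12980, -1)), Pow(-13817, -1)), Mul(13342, Pow(-16350, -1))), Add(2385, Mul(-1, -8986))), Rational(1, 2)) = Pow(Add(Add(Mul(Mul(-9, Rational(1, 12980)), Rational(-1, 13817)), Mul(13342, Rational(-1, 16350))), Add(2385, 8986)), Rational(1, 2)) = Pow(Add(Add(Mul(Rational(-9, 12980), Rational(-1, 13817)), Rational(-6671, 8175)), 11371), Rational(1, 2)) = Pow(Add(Add(Rational(9, 179344660), Rational(-6671, 8175)), 11371), Rational(1, 2)) = Pow(Add(Rational(-239281630657, 293228519100), 11371), Rational(1, 2)) = Pow(Rational(3334062209055443, 293228519100), Rational(1, 2)) = Mul(Rational(1, 29322851910), Pow(9776421241486021606844613, Rational(1, 2)))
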